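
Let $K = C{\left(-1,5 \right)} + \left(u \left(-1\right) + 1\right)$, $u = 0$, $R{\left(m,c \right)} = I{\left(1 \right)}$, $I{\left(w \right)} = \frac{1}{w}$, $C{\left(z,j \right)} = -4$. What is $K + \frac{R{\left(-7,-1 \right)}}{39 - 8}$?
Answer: $- \frac{92}{31} \approx -2.9677$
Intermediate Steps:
$R{\left(m,c \right)} = 1$ ($R{\left(m,c \right)} = 1^{-1} = 1$)
$K = -3$ ($K = -4 + \left(0 \left(-1\right) + 1\right) = -4 + \left(0 + 1\right) = -4 + 1 = -3$)
$K + \frac{R{\left(-7,-1 \right)}}{39 - 8} = -3 + 1 \frac{1}{39 - 8} = -3 + 1 \cdot \frac{1}{31} = -3 + \frac{1}{31} = - \frac{92}{31}$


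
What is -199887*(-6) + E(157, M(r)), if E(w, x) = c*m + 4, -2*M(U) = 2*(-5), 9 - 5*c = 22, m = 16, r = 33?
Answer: 5996422/5 ≈ 1.1993e+6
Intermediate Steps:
c = -13/5 (c = 9/5 - 1/5*22 = 9/5 - 22/5 = -13/5 ≈ -2.6000)
M(U) = 5 (M(U) = -(-5) = -1/2*(-10) = 5)
E(w, x) = -188/5 (E(w, x) = -13/5*16 + 4 = -208/5 + 4 = -188/5)
-199887*(-6) + E(157, M(r)) = -199887*(-6) - 188/5 = 1199322 - 188/5 = 5996422/5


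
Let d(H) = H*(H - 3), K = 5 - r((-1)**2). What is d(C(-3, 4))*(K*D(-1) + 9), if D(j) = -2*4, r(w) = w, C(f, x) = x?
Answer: -92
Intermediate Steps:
D(j) = -8
K = 4 (K = 5 - 1*(-1)**2 = 5 - 1*1 = 5 - 1 = 4)
d(H) = H*(-3 + H)
d(C(-3, 4))*(K*D(-1) + 9) = (4*(-3 + 4))*(4*(-8) + 9) = (4*1)*(-32 + 9) = 4*(-23) = -92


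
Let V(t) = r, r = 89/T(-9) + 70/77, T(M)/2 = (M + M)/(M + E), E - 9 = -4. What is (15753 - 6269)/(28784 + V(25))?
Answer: 938916/2850685 ≈ 0.32937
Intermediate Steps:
E = 5 (E = 9 - 4 = 5)
T(M) = 4*M/(5 + M) (T(M) = 2*((M + M)/(M + 5)) = 2*((2*M)/(5 + M)) = 2*(2*M/(5 + M)) = 4*M/(5 + M))
r = 1069/99 (r = 89/((4*(-9)/(5 - 9))) + 70/77 = 89/((4*(-9)/(-4))) + 70*(1/77) = 89/((4*(-9)*(-1/4))) + 10/11 = 89/9 + 10/11 = 1069/99 ≈ 10.798)
V(t) = 1069/99
(15753 - 6269)/(28784 + V(25)) = (15753 - 6269)/(28784 + 1069/99) = 9484/(2850685/99) = 9484*(99/2850685) = 938916/2850685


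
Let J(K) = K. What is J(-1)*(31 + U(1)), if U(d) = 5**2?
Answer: -56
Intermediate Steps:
U(d) = 25
J(-1)*(31 + U(1)) = -(31 + 25) = -1*56 = -56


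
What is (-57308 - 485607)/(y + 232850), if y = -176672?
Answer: -542915/56178 ≈ -9.6642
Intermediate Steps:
(-57308 - 485607)/(y + 232850) = (-57308 - 485607)/(-176672 + 232850) = -542915/56178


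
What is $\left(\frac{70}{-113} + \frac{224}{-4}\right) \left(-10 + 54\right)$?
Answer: $- \frac{281512}{113} \approx -2491.3$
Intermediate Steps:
$\left(\frac{70}{-113} + \frac{224}{-4}\right) \left(-10 + 54\right) = \left(70 \left(- \frac{1}{113}\right) + 224 \left(- \frac{1}{4}\right)\right) 44 = \left(- \frac{70}{113} - 56\right) 44 = \left(- \frac{6398}{113}\right) 44 = - \frac{281512}{113}$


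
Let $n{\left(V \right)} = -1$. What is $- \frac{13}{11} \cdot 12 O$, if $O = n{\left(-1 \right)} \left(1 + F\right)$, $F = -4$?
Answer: $- \frac{468}{11} \approx -42.545$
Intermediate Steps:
$O = 3$ ($O = - (1 - 4) = \left(-1\right) \left(-3\right) = 3$)
$- \frac{13}{11} \cdot 12 O = - \frac{13}{11} \cdot 12 \cdot 3 = \left(-13\right) \frac{1}{11} \cdot 12 \cdot 3 = \left(- \frac{13}{11}\right) 12 \cdot 3 = \left(- \frac{156}{11}\right) 3 = - \frac{468}{11}$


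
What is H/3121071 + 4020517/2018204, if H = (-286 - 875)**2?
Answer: 5089566189197/2099652658828 ≈ 2.4240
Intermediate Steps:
H = 1347921 (H = (-1161)**2 = 1347921)
H/3121071 + 4020517/2018204 = 1347921/3121071 + 4020517/2018204 = 1347921*(1/3121071) + 4020517*(1/2018204) = 449307/1040357 + 4020517/2018204 = 5089566189197/2099652658828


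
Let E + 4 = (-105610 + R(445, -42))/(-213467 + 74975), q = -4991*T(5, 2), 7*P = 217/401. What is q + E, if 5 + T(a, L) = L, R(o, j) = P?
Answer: 831350135527/55535292 ≈ 14970.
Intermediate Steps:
P = 31/401 (P = (217/401)/7 = (217*(1/401))/7 = (⅐)*(217/401) = 31/401 ≈ 0.077307)
R(o, j) = 31/401
T(a, L) = -5 + L
q = 14973 (q = -4991*(-5 + 2) = -4991*(-3) = 14973)
E = -179791589/55535292 (E = -4 + (-105610 + 31/401)/(-213467 + 74975) = -4 - 42349579/401/(-138492) = -4 - 42349579/401*(-1/138492) = -4 + 42349579/55535292 = -179791589/55535292 ≈ -3.2374)
q + E = 14973 - 179791589/55535292 = 831350135527/55535292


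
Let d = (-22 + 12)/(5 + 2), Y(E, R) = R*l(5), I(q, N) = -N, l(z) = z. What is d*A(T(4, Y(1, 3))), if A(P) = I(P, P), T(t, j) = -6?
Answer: -60/7 ≈ -8.5714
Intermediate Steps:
Y(E, R) = 5*R (Y(E, R) = R*5 = 5*R)
A(P) = -P
d = -10/7 ≈ -1.4286
d*A(T(4, Y(1, 3))) = -(-10)*(-6)/7 = -10/7*6 = -60/7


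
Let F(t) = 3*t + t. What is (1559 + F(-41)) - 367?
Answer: 1028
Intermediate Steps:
F(t) = 4*t
(1559 + F(-41)) - 367 = (1559 + 4*(-41)) - 367 = (1559 - 164) - 367 = 1395 - 367 = 1028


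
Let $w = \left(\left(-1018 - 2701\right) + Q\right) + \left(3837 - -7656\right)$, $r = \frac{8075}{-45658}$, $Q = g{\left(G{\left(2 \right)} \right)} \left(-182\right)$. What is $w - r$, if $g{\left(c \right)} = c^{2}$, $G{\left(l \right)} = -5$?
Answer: $\frac{147209467}{45658} \approx 3224.2$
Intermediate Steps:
$Q = -4550$ ($Q = \left(-5\right)^{2} \left(-182\right) = 25 \left(-182\right) = -4550$)
$r = - \frac{8075}{45658}$ ($r = 8075 \left(- \frac{1}{45658}\right) = - \frac{8075}{45658} \approx -0.17686$)
$w = 3224$ ($w = \left(\left(-1018 - 2701\right) - 4550\right) + \left(3837 - -7656\right) = \left(\left(-1018 - 2701\right) - 4550\right) + \left(3837 + 7656\right) = \left(-3719 - 4550\right) + 11493 = -8269 + 11493 = 3224$)
$w - r = 3224 - - \frac{8075}{45658} = 3224 + \frac{8075}{45658} = \frac{147209467}{45658}$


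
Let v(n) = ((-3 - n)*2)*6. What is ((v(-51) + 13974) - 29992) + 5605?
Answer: -9837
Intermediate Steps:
v(n) = -36 - 12*n (v(n) = (-6 - 2*n)*6 = -36 - 12*n)
((v(-51) + 13974) - 29992) + 5605 = (((-36 - 12*(-51)) + 13974) - 29992) + 5605 = (((-36 + 612) + 13974) - 29992) + 5605 = ((576 + 13974) - 29992) + 5605 = (14550 - 29992) + 5605 = -15442 + 5605 = -9837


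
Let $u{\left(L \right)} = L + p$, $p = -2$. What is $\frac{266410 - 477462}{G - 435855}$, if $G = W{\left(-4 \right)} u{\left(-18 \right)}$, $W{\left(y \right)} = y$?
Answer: $\frac{211052}{435775} \approx 0.48431$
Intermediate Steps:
$u{\left(L \right)} = -2 + L$ ($u{\left(L \right)} = L - 2 = -2 + L$)
$G = 80$ ($G = - 4 \left(-2 - 18\right) = \left(-4\right) \left(-20\right) = 80$)
$\frac{266410 - 477462}{G - 435855} = \frac{266410 - 477462}{80 - 435855} = - \frac{211052}{-435775} = \left(-211052\right) \left(- \frac{1}{435775}\right) = \frac{211052}{435775}$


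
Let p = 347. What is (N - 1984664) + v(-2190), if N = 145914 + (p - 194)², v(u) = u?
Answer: -1817531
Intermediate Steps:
N = 169323 (N = 145914 + (347 - 194)² = 145914 + 153² = 145914 + 23409 = 169323)
(N - 1984664) + v(-2190) = (169323 - 1984664) - 2190 = -1815341 - 2190 = -1817531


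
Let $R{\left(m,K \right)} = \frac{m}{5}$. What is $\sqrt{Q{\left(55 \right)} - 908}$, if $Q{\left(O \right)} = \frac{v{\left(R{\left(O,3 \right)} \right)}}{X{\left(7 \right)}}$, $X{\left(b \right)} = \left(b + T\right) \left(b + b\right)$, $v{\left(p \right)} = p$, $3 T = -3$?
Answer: $\frac{i \sqrt{1601481}}{42} \approx 30.131 i$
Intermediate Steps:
$R{\left(m,K \right)} = \frac{m}{5}$ ($R{\left(m,K \right)} = m \frac{1}{5} = \frac{m}{5}$)
$T = -1$ ($T = \frac{1}{3} \left(-3\right) = -1$)
$X{\left(b \right)} = 2 b \left(-1 + b\right)$ ($X{\left(b \right)} = \left(b - 1\right) \left(b + b\right) = \left(-1 + b\right) 2 b = 2 b \left(-1 + b\right)$)
$Q{\left(O \right)} = \frac{O}{420}$ ($Q{\left(O \right)} = \frac{\frac{1}{5} O}{2 \cdot 7 \left(-1 + 7\right)} = \frac{\frac{1}{5} O}{2 \cdot 7 \cdot 6} = \frac{\frac{1}{5} O}{84} = \frac{O}{5} \cdot \frac{1}{84} = \frac{O}{420}$)
$\sqrt{Q{\left(55 \right)} - 908} = \sqrt{\frac{1}{420} \cdot 55 - 908} = \sqrt{\frac{11}{84} - 908} = \sqrt{- \frac{76261}{84}} = \frac{i \sqrt{1601481}}{42}$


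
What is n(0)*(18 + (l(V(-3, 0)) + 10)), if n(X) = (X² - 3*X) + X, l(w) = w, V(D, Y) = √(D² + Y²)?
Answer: 0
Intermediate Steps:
n(X) = X² - 2*X
n(0)*(18 + (l(V(-3, 0)) + 10)) = (0*(-2 + 0))*(18 + (√((-3)² + 0²) + 10)) = (0*(-2))*(18 + (√(9 + 0) + 10)) = 0*(18 + (√9 + 10)) = 0*(18 + (3 + 10)) = 0*(18 + 13) = 0*31 = 0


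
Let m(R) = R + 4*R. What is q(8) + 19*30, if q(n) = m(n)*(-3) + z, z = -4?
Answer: 446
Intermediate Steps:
m(R) = 5*R
q(n) = -4 - 15*n (q(n) = (5*n)*(-3) - 4 = -15*n - 4 = -4 - 15*n)
q(8) + 19*30 = (-4 - 15*8) + 19*30 = (-4 - 120) + 570 = -124 + 570 = 446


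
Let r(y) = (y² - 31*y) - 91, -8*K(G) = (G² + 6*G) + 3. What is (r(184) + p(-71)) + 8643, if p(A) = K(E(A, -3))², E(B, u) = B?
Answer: 5918745/16 ≈ 3.6992e+5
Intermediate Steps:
K(G) = -3/8 - 3*G/4 - G²/8 (K(G) = -((G² + 6*G) + 3)/8 = -(3 + G² + 6*G)/8 = -3/8 - 3*G/4 - G²/8)
r(y) = -91 + y² - 31*y
p(A) = (-3/8 - 3*A/4 - A²/8)²
(r(184) + p(-71)) + 8643 = ((-91 + 184² - 31*184) + (3 + (-71)² + 6*(-71))²/64) + 8643 = ((-91 + 33856 - 5704) + (3 + 5041 - 426)²/64) + 8643 = (28061 + (1/64)*4618²) + 8643 = (28061 + (1/64)*21325924) + 8643 = (28061 + 5331481/16) + 8643 = 5780457/16 + 8643 = 5918745/16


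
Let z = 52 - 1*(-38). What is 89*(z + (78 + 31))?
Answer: 17711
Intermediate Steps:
z = 90 (z = 52 + 38 = 90)
89*(z + (78 + 31)) = 89*(90 + (78 + 31)) = 89*(90 + 109) = 89*199 = 17711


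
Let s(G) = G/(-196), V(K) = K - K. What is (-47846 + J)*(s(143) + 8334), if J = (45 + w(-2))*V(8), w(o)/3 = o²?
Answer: -39073938283/98 ≈ -3.9871e+8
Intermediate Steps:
V(K) = 0
s(G) = -G/196 (s(G) = G*(-1/196) = -G/196)
w(o) = 3*o²
J = 0 (J = (45 + 3*(-2)²)*0 = (45 + 3*4)*0 = (45 + 12)*0 = 57*0 = 0)
(-47846 + J)*(s(143) + 8334) = (-47846 + 0)*(-1/196*143 + 8334) = -47846*(-143/196 + 8334) = -47846*1633321/196 = -39073938283/98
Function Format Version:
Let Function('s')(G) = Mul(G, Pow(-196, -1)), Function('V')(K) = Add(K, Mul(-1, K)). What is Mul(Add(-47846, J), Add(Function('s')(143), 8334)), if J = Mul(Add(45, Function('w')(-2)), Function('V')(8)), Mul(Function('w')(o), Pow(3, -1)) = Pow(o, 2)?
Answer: Rational(-39073938283, 98) ≈ -3.9871e+8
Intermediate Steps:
Function('V')(K) = 0
Function('s')(G) = Mul(Rational(-1, 196), G) (Function('s')(G) = Mul(G, Rational(-1, 196)) = Mul(Rational(-1, 196), G))
Function('w')(o) = Mul(3, Pow(o, 2))
J = 0 (J = Mul(Add(45, Mul(3, Pow(-2, 2))), 0) = Mul(Add(45, Mul(3, 4)), 0) = Mul(Add(45, 12), 0) = Mul(57, 0) = 0)
Mul(Add(-47846, J), Add(Function('s')(143), 8334)) = Mul(Add(-47846, 0), Add(Mul(Rational(-1, 196), 143), 8334)) = Mul(-47846, Add(Rational(-143, 196), 8334)) = Mul(-47846, Rational(1633321, 196)) = Rational(-39073938283, 98)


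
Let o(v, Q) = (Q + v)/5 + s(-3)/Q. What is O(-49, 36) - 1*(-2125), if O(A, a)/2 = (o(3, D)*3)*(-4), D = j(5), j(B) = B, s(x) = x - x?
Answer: 10433/5 ≈ 2086.6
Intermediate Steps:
s(x) = 0
D = 5
o(v, Q) = Q/5 + v/5 (o(v, Q) = (Q + v)/5 + 0/Q = (Q + v)*(⅕) + 0 = (Q/5 + v/5) + 0 = Q/5 + v/5)
O(A, a) = -192/5 (O(A, a) = 2*((((⅕)*5 + (⅕)*3)*3)*(-4)) = 2*(((1 + ⅗)*3)*(-4)) = 2*(((8/5)*3)*(-4)) = 2*((24/5)*(-4)) = 2*(-96/5) = -192/5)
O(-49, 36) - 1*(-2125) = -192/5 - 1*(-2125) = -192/5 + 2125 = 10433/5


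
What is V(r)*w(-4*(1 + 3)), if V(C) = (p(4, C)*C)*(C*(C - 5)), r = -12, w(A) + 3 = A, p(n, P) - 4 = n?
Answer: 372096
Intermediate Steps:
p(n, P) = 4 + n
w(A) = -3 + A
V(C) = 8*C²*(-5 + C) (V(C) = ((4 + 4)*C)*(C*(C - 5)) = (8*C)*(C*(-5 + C)) = 8*C²*(-5 + C))
V(r)*w(-4*(1 + 3)) = (8*(-12)²*(-5 - 12))*(-3 - 4*(1 + 3)) = (8*144*(-17))*(-3 - 4*4) = -19584*(-3 - 16) = -19584*(-19) = 372096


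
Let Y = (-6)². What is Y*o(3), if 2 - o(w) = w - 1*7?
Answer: 216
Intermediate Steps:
o(w) = 9 - w (o(w) = 2 - (w - 1*7) = 2 - (w - 7) = 2 - (-7 + w) = 2 + (7 - w) = 9 - w)
Y = 36
Y*o(3) = 36*(9 - 1*3) = 36*(9 - 3) = 36*6 = 216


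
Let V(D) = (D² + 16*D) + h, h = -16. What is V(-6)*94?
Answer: -7144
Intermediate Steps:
V(D) = -16 + D² + 16*D (V(D) = (D² + 16*D) - 16 = -16 + D² + 16*D)
V(-6)*94 = (-16 + (-6)² + 16*(-6))*94 = (-16 + 36 - 96)*94 = -76*94 = -7144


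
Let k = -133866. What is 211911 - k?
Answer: 345777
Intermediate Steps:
211911 - k = 211911 - 1*(-133866) = 211911 + 133866 = 345777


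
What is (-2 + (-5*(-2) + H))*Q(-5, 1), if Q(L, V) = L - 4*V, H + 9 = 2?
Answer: -9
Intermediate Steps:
H = -7 (H = -9 + 2 = -7)
(-2 + (-5*(-2) + H))*Q(-5, 1) = (-2 + (-5*(-2) - 7))*(-5 - 4*1) = (-2 + (10 - 7))*(-5 - 4) = (-2 + 3)*(-9) = 1*(-9) = -9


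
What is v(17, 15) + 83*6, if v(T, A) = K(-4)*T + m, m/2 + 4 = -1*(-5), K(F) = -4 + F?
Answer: 364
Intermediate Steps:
m = 2 (m = -8 + 2*(-1*(-5)) = -8 + 2*5 = -8 + 10 = 2)
v(T, A) = 2 - 8*T (v(T, A) = (-4 - 4)*T + 2 = -8*T + 2 = 2 - 8*T)
v(17, 15) + 83*6 = (2 - 8*17) + 83*6 = (2 - 136) + 498 = -134 + 498 = 364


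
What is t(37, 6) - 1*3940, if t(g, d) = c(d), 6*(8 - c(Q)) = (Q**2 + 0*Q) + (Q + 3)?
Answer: -7879/2 ≈ -3939.5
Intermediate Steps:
c(Q) = 15/2 - Q/6 - Q**2/6 (c(Q) = 8 - ((Q**2 + 0*Q) + (Q + 3))/6 = 8 - ((Q**2 + 0) + (3 + Q))/6 = 8 - (Q**2 + (3 + Q))/6 = 8 - (3 + Q + Q**2)/6 = 8 + (-1/2 - Q/6 - Q**2/6) = 15/2 - Q/6 - Q**2/6)
t(g, d) = 15/2 - d/6 - d**2/6
t(37, 6) - 1*3940 = (15/2 - 1/6*6 - 1/6*6**2) - 1*3940 = (15/2 - 1 - 1/6*36) - 3940 = (15/2 - 1 - 6) - 3940 = 1/2 - 3940 = -7879/2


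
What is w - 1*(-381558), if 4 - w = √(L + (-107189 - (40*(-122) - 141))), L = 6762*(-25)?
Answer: 381562 - I*√271218 ≈ 3.8156e+5 - 520.79*I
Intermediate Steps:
L = -169050
w = 4 - I*√271218 (w = 4 - √(-169050 + (-107189 - (40*(-122) - 141))) = 4 - √(-169050 + (-107189 - (-4880 - 141))) = 4 - √(-169050 + (-107189 - 1*(-5021))) = 4 - √(-169050 + (-107189 + 5021)) = 4 - √(-169050 - 102168) = 4 - √(-271218) = 4 - I*√271218 ≈ 4.0 - 520.79*I)
w - 1*(-381558) = (4 - I*√271218) - 1*(-381558) = (4 - I*√271218) + 381558 = 381562 - I*√271218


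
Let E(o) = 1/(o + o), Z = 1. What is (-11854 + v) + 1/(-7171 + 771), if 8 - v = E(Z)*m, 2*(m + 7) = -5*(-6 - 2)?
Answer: -75856001/6400 ≈ -11853.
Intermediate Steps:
m = 13 (m = -7 + (-5*(-6 - 2))/2 = -7 + (-5*(-8))/2 = -7 + (½)*40 = -7 + 20 = 13)
E(o) = 1/(2*o)
v = 3/2 (v = 8 - (½)/1*13 = 8 - (½)*1*13 = 8 - 13/2 = 3/2 ≈ 1.5000)
(-11854 + v) + 1/(-7171 + 771) = (-11854 + 3/2) + 1/(-7171 + 771) = -23705/2 + 1/(-6400) = -23705/2 - 1/6400 = -75856001/6400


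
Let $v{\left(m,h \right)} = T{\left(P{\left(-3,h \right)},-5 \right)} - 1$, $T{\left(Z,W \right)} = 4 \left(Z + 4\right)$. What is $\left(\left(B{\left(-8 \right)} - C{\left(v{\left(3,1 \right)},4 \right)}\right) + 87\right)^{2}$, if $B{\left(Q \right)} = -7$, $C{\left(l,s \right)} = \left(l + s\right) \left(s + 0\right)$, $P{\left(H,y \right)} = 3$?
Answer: $1936$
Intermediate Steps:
$T{\left(Z,W \right)} = 16 + 4 Z$ ($T{\left(Z,W \right)} = 4 \left(4 + Z\right) = 16 + 4 Z$)
$v{\left(m,h \right)} = 27$ ($v{\left(m,h \right)} = \left(16 + 4 \cdot 3\right) - 1 = \left(16 + 12\right) - 1 = 28 - 1 = 27$)
$C{\left(l,s \right)} = s \left(l + s\right)$ ($C{\left(l,s \right)} = \left(l + s\right) s = s \left(l + s\right)$)
$\left(\left(B{\left(-8 \right)} - C{\left(v{\left(3,1 \right)},4 \right)}\right) + 87\right)^{2} = \left(\left(-7 - 4 \left(27 + 4\right)\right) + 87\right)^{2} = \left(\left(-7 - 4 \cdot 31\right) + 87\right)^{2} = \left(\left(-7 - 124\right) + 87\right)^{2} = \left(-131 + 87\right)^{2} = \left(-44\right)^{2} = 1936$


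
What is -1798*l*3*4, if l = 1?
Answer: -21576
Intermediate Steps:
-1798*l*3*4 = -1798*1*3*4 = -5394*4 = -1798*12 = -21576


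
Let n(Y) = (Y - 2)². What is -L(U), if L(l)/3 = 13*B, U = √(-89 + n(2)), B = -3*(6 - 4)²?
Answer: 468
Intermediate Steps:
n(Y) = (-2 + Y)²
B = -12 (B = -3*2² = -3*4 = -12)
U = I*√89 (U = √(-89 + (-2 + 2)²) = √(-89 + 0²) = √(-89 + 0) = √(-89) = I*√89 ≈ 9.434*I)
L(l) = -468 (L(l) = 3*(13*(-12)) = 3*(-156) = -468)
-L(U) = -1*(-468) = 468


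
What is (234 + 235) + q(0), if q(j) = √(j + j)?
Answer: 469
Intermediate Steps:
q(j) = √2*√j (q(j) = √(2*j) = √2*√j)
(234 + 235) + q(0) = (234 + 235) + √2*√0 = 469 + √2*0 = 469 + 0 = 469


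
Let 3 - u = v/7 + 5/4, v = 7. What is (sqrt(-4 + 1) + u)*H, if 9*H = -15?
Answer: -5/4 - 5*I*sqrt(3)/3 ≈ -1.25 - 2.8868*I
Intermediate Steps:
H = -5/3 (H = (1/9)*(-15) = -5/3 ≈ -1.6667)
u = 3/4 (u = 3 - (7/7 + 5/4) = 3 - (7*(1/7) + 5*(1/4)) = 3 - (1 + 5/4) = 3 - 1*9/4 = 3 - 9/4 = 3/4 ≈ 0.75000)
(sqrt(-4 + 1) + u)*H = (sqrt(-4 + 1) + 3/4)*(-5/3) = (sqrt(-3) + 3/4)*(-5/3) = (I*sqrt(3) + 3/4)*(-5/3) = (3/4 + I*sqrt(3))*(-5/3) = -5/4 - 5*I*sqrt(3)/3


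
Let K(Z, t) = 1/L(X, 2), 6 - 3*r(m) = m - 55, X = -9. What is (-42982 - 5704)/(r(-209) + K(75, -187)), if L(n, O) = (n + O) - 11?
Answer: -876348/1619 ≈ -541.29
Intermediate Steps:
L(n, O) = -11 + O + n (L(n, O) = (O + n) - 11 = -11 + O + n)
r(m) = 61/3 - m/3 (r(m) = 2 - (m - 55)/3 = 2 - (-55 + m)/3 = 2 + (55/3 - m/3) = 61/3 - m/3)
K(Z, t) = -1/18 (K(Z, t) = 1/(-11 + 2 - 9) = 1/(-18) = -1/18)
(-42982 - 5704)/(r(-209) + K(75, -187)) = (-42982 - 5704)/((61/3 - ⅓*(-209)) - 1/18) = -48686/((61/3 + 209/3) - 1/18) = -48686/(90 - 1/18) = -48686/1619/18 = -48686*18/1619 = -876348/1619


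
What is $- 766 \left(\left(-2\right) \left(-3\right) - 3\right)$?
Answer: $-2298$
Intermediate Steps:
$- 766 \left(\left(-2\right) \left(-3\right) - 3\right) = - 766 \left(6 - 3\right) = \left(-766\right) 3 = -2298$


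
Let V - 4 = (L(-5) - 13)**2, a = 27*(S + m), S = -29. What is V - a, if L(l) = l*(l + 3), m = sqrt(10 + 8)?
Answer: 796 - 81*sqrt(2) ≈ 681.45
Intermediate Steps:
m = 3*sqrt(2) (m = sqrt(18) = 3*sqrt(2) ≈ 4.2426)
L(l) = l*(3 + l)
a = -783 + 81*sqrt(2) (a = 27*(-29 + 3*sqrt(2)) = -783 + 81*sqrt(2) ≈ -668.45)
V = 13 (V = 4 + (-5*(3 - 5) - 13)**2 = 4 + (-5*(-2) - 13)**2 = 4 + (10 - 13)**2 = 4 + (-3)**2 = 4 + 9 = 13)
V - a = 13 - (-783 + 81*sqrt(2)) = 13 + (783 - 81*sqrt(2)) = 796 - 81*sqrt(2)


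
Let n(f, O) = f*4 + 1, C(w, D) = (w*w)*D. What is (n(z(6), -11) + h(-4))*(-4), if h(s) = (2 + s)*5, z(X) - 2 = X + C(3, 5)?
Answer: -812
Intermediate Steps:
C(w, D) = D*w² (C(w, D) = w²*D = D*w²)
z(X) = 47 + X (z(X) = 2 + (X + 5*3²) = 2 + (X + 5*9) = 2 + (X + 45) = 2 + (45 + X) = 47 + X)
h(s) = 10 + 5*s
n(f, O) = 1 + 4*f (n(f, O) = 4*f + 1 = 1 + 4*f)
(n(z(6), -11) + h(-4))*(-4) = ((1 + 4*(47 + 6)) + (10 + 5*(-4)))*(-4) = ((1 + 4*53) + (10 - 20))*(-4) = ((1 + 212) - 10)*(-4) = (213 - 10)*(-4) = 203*(-4) = -812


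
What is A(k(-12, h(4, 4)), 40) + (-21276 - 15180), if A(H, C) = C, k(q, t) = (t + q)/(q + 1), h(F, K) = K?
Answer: -36416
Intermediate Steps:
k(q, t) = (q + t)/(1 + q)
A(k(-12, h(4, 4)), 40) + (-21276 - 15180) = 40 + (-21276 - 15180) = 40 - 36456 = -36416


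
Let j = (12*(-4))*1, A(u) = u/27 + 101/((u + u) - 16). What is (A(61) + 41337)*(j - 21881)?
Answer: -2594544700223/2862 ≈ -9.0655e+8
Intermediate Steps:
A(u) = 101/(-16 + 2*u) + u/27 (A(u) = u*(1/27) + 101/(2*u - 16) = u/27 + 101/(-16 + 2*u) = 101/(-16 + 2*u) + u/27)
j = -48 (j = -48*1 = -48)
(A(61) + 41337)*(j - 21881) = ((2727 - 16*61 + 2*61²)/(54*(-8 + 61)) + 41337)*(-48 - 21881) = ((1/54)*(2727 - 976 + 2*3721)/53 + 41337)*(-21929) = ((1/54)*(1/53)*(2727 - 976 + 7442) + 41337)*(-21929) = ((1/54)*(1/53)*9193 + 41337)*(-21929) = (9193/2862 + 41337)*(-21929) = (118315687/2862)*(-21929) = -2594544700223/2862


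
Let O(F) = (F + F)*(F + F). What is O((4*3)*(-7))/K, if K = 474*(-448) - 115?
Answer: -28224/212467 ≈ -0.13284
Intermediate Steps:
K = -212467 (K = -212352 - 115 = -212467)
O(F) = 4*F**2 (O(F) = (2*F)*(2*F) = 4*F**2)
O((4*3)*(-7))/K = (4*((4*3)*(-7))**2)/(-212467) = (4*(12*(-7))**2)*(-1/212467) = (4*(-84)**2)*(-1/212467) = (4*7056)*(-1/212467) = 28224*(-1/212467) = -28224/212467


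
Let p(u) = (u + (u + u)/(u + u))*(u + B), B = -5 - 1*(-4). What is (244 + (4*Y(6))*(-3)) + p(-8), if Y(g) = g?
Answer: 235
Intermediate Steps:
B = -1 (B = -5 + 4 = -1)
p(u) = (1 + u)*(-1 + u) (p(u) = (u + (u + u)/(u + u))*(u - 1) = (u + (2*u)/((2*u)))*(-1 + u) = (u + (2*u)*(1/(2*u)))*(-1 + u) = (u + 1)*(-1 + u) = (1 + u)*(-1 + u))
(244 + (4*Y(6))*(-3)) + p(-8) = (244 + (4*6)*(-3)) + (-1 + (-8)²) = (244 + 24*(-3)) + (-1 + 64) = (244 - 72) + 63 = 172 + 63 = 235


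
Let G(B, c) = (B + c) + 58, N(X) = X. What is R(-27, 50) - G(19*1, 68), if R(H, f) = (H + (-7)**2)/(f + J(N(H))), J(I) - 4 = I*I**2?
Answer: -2846227/19629 ≈ -145.00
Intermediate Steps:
J(I) = 4 + I**3 (J(I) = 4 + I*I**2 = 4 + I**3)
R(H, f) = (49 + H)/(4 + f + H**3) (R(H, f) = (H + (-7)**2)/(f + (4 + H**3)) = (H + 49)/(4 + f + H**3) = (49 + H)/(4 + f + H**3))
G(B, c) = 58 + B + c
R(-27, 50) - G(19*1, 68) = (49 - 27)/(4 + 50 + (-27)**3) - (58 + 19*1 + 68) = 22/(4 + 50 - 19683) - (58 + 19 + 68) = 22/(-19629) - 1*145 = -1/19629*22 - 145 = -22/19629 - 145 = -2846227/19629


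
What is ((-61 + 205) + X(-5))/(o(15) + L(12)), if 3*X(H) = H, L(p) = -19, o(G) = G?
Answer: -427/12 ≈ -35.583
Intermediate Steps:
X(H) = H/3
((-61 + 205) + X(-5))/(o(15) + L(12)) = ((-61 + 205) + (1/3)*(-5))/(15 - 19) = (144 - 5/3)/(-4) = (427/3)*(-1/4) = -427/12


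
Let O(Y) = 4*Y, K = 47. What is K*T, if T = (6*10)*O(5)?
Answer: 56400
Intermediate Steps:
T = 1200 (T = (6*10)*(4*5) = 60*20 = 1200)
K*T = 47*1200 = 56400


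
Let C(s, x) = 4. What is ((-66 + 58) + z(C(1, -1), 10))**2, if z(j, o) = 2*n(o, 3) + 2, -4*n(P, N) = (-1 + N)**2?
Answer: 64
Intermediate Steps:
n(P, N) = -(-1 + N)**2/4
z(j, o) = 0 (z(j, o) = 2*(-(-1 + 3)**2/4) + 2 = 2*(-1/4*2**2) + 2 = 2*(-1/4*4) + 2 = 2*(-1) + 2 = -2 + 2 = 0)
((-66 + 58) + z(C(1, -1), 10))**2 = ((-66 + 58) + 0)**2 = (-8 + 0)**2 = (-8)**2 = 64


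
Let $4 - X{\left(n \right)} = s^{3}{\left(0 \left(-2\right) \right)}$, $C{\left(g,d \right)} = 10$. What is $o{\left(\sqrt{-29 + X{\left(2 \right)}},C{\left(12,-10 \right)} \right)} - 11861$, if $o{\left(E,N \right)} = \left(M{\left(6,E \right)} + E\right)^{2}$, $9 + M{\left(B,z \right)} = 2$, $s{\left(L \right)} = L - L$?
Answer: $-11837 - 70 i \approx -11837.0 - 70.0 i$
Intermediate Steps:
$s{\left(L \right)} = 0$
$M{\left(B,z \right)} = -7$ ($M{\left(B,z \right)} = -9 + 2 = -7$)
$X{\left(n \right)} = 4$ ($X{\left(n \right)} = 4 - 0^{3} = 4 - 0 = 4 + 0 = 4$)
$o{\left(E,N \right)} = \left(-7 + E\right)^{2}$
$o{\left(\sqrt{-29 + X{\left(2 \right)}},C{\left(12,-10 \right)} \right)} - 11861 = \left(-7 + \sqrt{-29 + 4}\right)^{2} - 11861 = \left(-7 + \sqrt{-25}\right)^{2} - 11861 = \left(-7 + 5 i\right)^{2} - 11861 = -11861 + \left(-7 + 5 i\right)^{2}$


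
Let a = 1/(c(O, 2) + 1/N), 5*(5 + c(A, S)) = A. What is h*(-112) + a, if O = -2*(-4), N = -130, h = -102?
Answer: 5060702/443 ≈ 11424.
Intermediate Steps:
O = 8
c(A, S) = -5 + A/5
a = -130/443 (a = 1/((-5 + (⅕)*8) + 1/(-130)) = 1/((-5 + 8/5) - 1/130) = 1/(-17/5 - 1/130) = 1/(-443/130) = -130/443 ≈ -0.29345)
h*(-112) + a = -102*(-112) - 130/443 = 11424 - 130/443 = 5060702/443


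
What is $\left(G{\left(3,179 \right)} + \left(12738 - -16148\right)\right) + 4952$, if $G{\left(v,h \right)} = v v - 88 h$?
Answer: $18095$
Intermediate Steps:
$G{\left(v,h \right)} = v^{2} - 88 h$
$\left(G{\left(3,179 \right)} + \left(12738 - -16148\right)\right) + 4952 = \left(\left(3^{2} - 15752\right) + \left(12738 - -16148\right)\right) + 4952 = \left(\left(9 - 15752\right) + \left(12738 + 16148\right)\right) + 4952 = \left(-15743 + 28886\right) + 4952 = 13143 + 4952 = 18095$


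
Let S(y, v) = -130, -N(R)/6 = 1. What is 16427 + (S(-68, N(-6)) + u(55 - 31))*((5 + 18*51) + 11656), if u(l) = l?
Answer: -1316947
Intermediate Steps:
N(R) = -6 (N(R) = -6*1 = -6)
16427 + (S(-68, N(-6)) + u(55 - 31))*((5 + 18*51) + 11656) = 16427 + (-130 + (55 - 31))*((5 + 18*51) + 11656) = 16427 + (-130 + 24)*((5 + 918) + 11656) = 16427 - 106*(923 + 11656) = 16427 - 106*12579 = 16427 - 1333374 = -1316947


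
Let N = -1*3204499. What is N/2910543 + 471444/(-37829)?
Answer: -1493381026763/110102931147 ≈ -13.563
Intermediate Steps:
N = -3204499
N/2910543 + 471444/(-37829) = -3204499/2910543 + 471444/(-37829) = -3204499*1/2910543 + 471444*(-1/37829) = -3204499/2910543 - 471444/37829 = -1493381026763/110102931147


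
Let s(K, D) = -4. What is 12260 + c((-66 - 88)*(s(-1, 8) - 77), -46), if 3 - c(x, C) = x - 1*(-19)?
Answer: -230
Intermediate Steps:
c(x, C) = -16 - x (c(x, C) = 3 - (x - 1*(-19)) = 3 - (x + 19) = 3 - (19 + x) = 3 + (-19 - x) = -16 - x)
12260 + c((-66 - 88)*(s(-1, 8) - 77), -46) = 12260 + (-16 - (-66 - 88)*(-4 - 77)) = 12260 + (-16 - (-154)*(-81)) = 12260 + (-16 - 1*12474) = 12260 + (-16 - 12474) = 12260 - 12490 = -230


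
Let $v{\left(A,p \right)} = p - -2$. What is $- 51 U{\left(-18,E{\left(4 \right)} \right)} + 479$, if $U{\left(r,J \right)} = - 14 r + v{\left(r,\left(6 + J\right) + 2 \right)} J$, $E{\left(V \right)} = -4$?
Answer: $-11149$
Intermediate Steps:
$v{\left(A,p \right)} = 2 + p$ ($v{\left(A,p \right)} = p + 2 = 2 + p$)
$U{\left(r,J \right)} = - 14 r + J \left(10 + J\right)$ ($U{\left(r,J \right)} = - 14 r + \left(2 + \left(\left(6 + J\right) + 2\right)\right) J = - 14 r + \left(2 + \left(8 + J\right)\right) J = - 14 r + \left(10 + J\right) J = - 14 r + J \left(10 + J\right)$)
$- 51 U{\left(-18,E{\left(4 \right)} \right)} + 479 = - 51 \left(\left(-14\right) \left(-18\right) - 4 \left(10 - 4\right)\right) + 479 = - 51 \left(252 - 24\right) + 479 = \left(-51\right) 228 + 479 = -11628 + 479 = -11149$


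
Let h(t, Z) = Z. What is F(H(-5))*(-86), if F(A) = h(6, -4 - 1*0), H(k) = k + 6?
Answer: 344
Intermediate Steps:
H(k) = 6 + k
F(A) = -4 (F(A) = -4 - 1*0 = -4 + 0 = -4)
F(H(-5))*(-86) = -4*(-86) = 344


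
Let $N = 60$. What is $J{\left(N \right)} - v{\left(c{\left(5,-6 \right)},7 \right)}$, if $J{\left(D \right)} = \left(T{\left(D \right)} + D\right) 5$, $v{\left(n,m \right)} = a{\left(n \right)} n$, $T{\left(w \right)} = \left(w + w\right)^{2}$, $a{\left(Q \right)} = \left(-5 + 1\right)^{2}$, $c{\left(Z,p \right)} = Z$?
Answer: $72220$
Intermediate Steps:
$a{\left(Q \right)} = 16$ ($a{\left(Q \right)} = \left(-4\right)^{2} = 16$)
$T{\left(w \right)} = 4 w^{2}$ ($T{\left(w \right)} = \left(2 w\right)^{2} = 4 w^{2}$)
$v{\left(n,m \right)} = 16 n$
$J{\left(D \right)} = 5 D + 20 D^{2}$ ($J{\left(D \right)} = \left(4 D^{2} + D\right) 5 = \left(D + 4 D^{2}\right) 5 = 5 D + 20 D^{2}$)
$J{\left(N \right)} - v{\left(c{\left(5,-6 \right)},7 \right)} = 5 \cdot 60 \left(1 + 4 \cdot 60\right) - 16 \cdot 5 = 5 \cdot 60 \left(1 + 240\right) - 80 = 5 \cdot 60 \cdot 241 - 80 = 72300 - 80 = 72220$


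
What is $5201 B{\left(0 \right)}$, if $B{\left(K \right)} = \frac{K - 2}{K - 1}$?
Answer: $10402$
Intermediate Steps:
$B{\left(K \right)} = \frac{-2 + K}{-1 + K}$
$5201 B{\left(0 \right)} = 5201 \frac{-2 + 0}{-1 + 0} = 5201 \frac{1}{-1} \left(-2\right) = 5201 \left(\left(-1\right) \left(-2\right)\right) = 5201 \cdot 2 = 10402$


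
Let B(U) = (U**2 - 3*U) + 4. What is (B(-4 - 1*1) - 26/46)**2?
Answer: 998001/529 ≈ 1886.6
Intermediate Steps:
B(U) = 4 + U**2 - 3*U
(B(-4 - 1*1) - 26/46)**2 = ((4 + (-4 - 1*1)**2 - 3*(-4 - 1*1)) - 26/46)**2 = ((4 + (-4 - 1)**2 - 3*(-4 - 1)) - 26*1/46)**2 = ((4 + (-5)**2 - 3*(-5)) - 13/23)**2 = ((4 + 25 + 15) - 13/23)**2 = (44 - 13/23)**2 = (999/23)**2 = 998001/529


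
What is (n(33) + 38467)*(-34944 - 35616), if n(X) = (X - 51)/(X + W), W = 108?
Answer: -127568458080/47 ≈ -2.7142e+9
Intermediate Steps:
n(X) = (-51 + X)/(108 + X) (n(X) = (X - 51)/(X + 108) = (-51 + X)/(108 + X))
(n(33) + 38467)*(-34944 - 35616) = ((-51 + 33)/(108 + 33) + 38467)*(-34944 - 35616) = (-18/141 + 38467)*(-70560) = ((1/141)*(-18) + 38467)*(-70560) = (-6/47 + 38467)*(-70560) = (1807943/47)*(-70560) = -127568458080/47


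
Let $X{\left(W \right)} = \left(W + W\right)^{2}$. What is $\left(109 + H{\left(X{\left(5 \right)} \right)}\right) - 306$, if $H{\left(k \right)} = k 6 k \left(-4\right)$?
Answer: $-240197$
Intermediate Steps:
$X{\left(W \right)} = 4 W^{2}$ ($X{\left(W \right)} = \left(2 W\right)^{2} = 4 W^{2}$)
$H{\left(k \right)} = - 24 k^{2}$ ($H{\left(k \right)} = 6 k \left(- 4 k\right) = - 24 k^{2}$)
$\left(109 + H{\left(X{\left(5 \right)} \right)}\right) - 306 = \left(109 - 24 \left(4 \cdot 5^{2}\right)^{2}\right) - 306 = \left(109 - 24 \left(4 \cdot 25\right)^{2}\right) - 306 = \left(109 - 24 \cdot 100^{2}\right) - 306 = \left(109 - 240000\right) - 306 = -239891 - 306 = -240197$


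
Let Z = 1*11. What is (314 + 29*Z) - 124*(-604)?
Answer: 75529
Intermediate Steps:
Z = 11
(314 + 29*Z) - 124*(-604) = (314 + 29*11) - 124*(-604) = (314 + 319) + 74896 = 633 + 74896 = 75529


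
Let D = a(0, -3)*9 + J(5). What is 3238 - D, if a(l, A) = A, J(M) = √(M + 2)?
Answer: 3265 - √7 ≈ 3262.4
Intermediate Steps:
J(M) = √(2 + M)
D = -27 + √7 (D = -3*9 + √(2 + 5) = -27 + √7 ≈ -24.354)
3238 - D = 3238 - (-27 + √7) = 3238 + (27 - √7) = 3265 - √7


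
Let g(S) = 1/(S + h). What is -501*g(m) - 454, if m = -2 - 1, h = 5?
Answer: -1409/2 ≈ -704.50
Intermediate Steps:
m = -3
g(S) = 1/(5 + S) (g(S) = 1/(S + 5) = 1/(5 + S))
-501*g(m) - 454 = -501/(5 - 3) - 454 = -501/2 - 454 = -1409/2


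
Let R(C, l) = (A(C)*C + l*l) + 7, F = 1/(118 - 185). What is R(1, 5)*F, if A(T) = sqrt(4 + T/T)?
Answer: -32/67 - sqrt(5)/67 ≈ -0.51099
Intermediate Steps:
A(T) = sqrt(5) (A(T) = sqrt(4 + 1) = sqrt(5))
F = -1/67 (F = 1/(-67) = -1/67 ≈ -0.014925)
R(C, l) = 7 + l**2 + C*sqrt(5) (R(C, l) = (sqrt(5)*C + l*l) + 7 = (C*sqrt(5) + l**2) + 7 = (l**2 + C*sqrt(5)) + 7 = 7 + l**2 + C*sqrt(5))
R(1, 5)*F = (7 + 5**2 + 1*sqrt(5))*(-1/67) = (7 + 25 + sqrt(5))*(-1/67) = (32 + sqrt(5))*(-1/67) = -32/67 - sqrt(5)/67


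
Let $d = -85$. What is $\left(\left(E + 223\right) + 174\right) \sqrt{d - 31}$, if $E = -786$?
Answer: $- 778 i \sqrt{29} \approx - 4189.7 i$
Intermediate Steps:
$\left(\left(E + 223\right) + 174\right) \sqrt{d - 31} = \left(\left(-786 + 223\right) + 174\right) \sqrt{-85 - 31} = \left(-563 + 174\right) \sqrt{-116} = - 389 \cdot 2 i \sqrt{29} = - 778 i \sqrt{29}$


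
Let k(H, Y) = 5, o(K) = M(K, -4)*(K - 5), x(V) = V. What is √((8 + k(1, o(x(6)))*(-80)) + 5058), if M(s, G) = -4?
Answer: √4666 ≈ 68.308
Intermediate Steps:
o(K) = 20 - 4*K (o(K) = -4*(K - 5) = -4*(-5 + K) = 20 - 4*K)
√((8 + k(1, o(x(6)))*(-80)) + 5058) = √((8 + 5*(-80)) + 5058) = √((8 - 400) + 5058) = √(-392 + 5058) = √4666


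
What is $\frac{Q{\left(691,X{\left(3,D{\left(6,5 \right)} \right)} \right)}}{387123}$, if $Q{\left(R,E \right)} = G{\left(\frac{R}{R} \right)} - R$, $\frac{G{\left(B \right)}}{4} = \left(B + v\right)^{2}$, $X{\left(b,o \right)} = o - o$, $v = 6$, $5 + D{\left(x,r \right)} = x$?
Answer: $- \frac{15}{11731} \approx -0.0012787$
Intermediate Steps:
$D{\left(x,r \right)} = -5 + x$
$X{\left(b,o \right)} = 0$
$G{\left(B \right)} = 4 \left(6 + B\right)^{2}$ ($G{\left(B \right)} = 4 \left(B + 6\right)^{2} = 4 \left(6 + B\right)^{2}$)
$Q{\left(R,E \right)} = 196 - R$ ($Q{\left(R,E \right)} = 4 \left(6 + \frac{R}{R}\right)^{2} - R = 4 \left(6 + 1\right)^{2} - R = 4 \cdot 7^{2} - R = 4 \cdot 49 - R = 196 - R$)
$\frac{Q{\left(691,X{\left(3,D{\left(6,5 \right)} \right)} \right)}}{387123} = \frac{196 - 691}{387123} = \left(196 - 691\right) \frac{1}{387123} = \left(-495\right) \frac{1}{387123} = - \frac{15}{11731}$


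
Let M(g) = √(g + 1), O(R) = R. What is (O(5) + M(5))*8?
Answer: 40 + 8*√6 ≈ 59.596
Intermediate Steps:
M(g) = √(1 + g)
(O(5) + M(5))*8 = (5 + √(1 + 5))*8 = (5 + √6)*8 = 40 + 8*√6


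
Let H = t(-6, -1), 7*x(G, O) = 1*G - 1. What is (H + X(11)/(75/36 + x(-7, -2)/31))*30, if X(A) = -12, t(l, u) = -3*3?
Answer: -2376270/5329 ≈ -445.91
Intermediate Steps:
t(l, u) = -9
x(G, O) = -⅐ + G/7 (x(G, O) = (1*G - 1)/7 = (G - 1)/7 = (-1 + G)/7 = -⅐ + G/7)
H = -9
(H + X(11)/(75/36 + x(-7, -2)/31))*30 = (-9 - 12/(75/36 + (-⅐ + (⅐)*(-7))/31))*30 = (-9 - 12/(75*(1/36) + (-⅐ - 1)*(1/31)))*30 = (-9 - 12/(25/12 - 8/7*1/31))*30 = (-9 - 12/(25/12 - 8/217))*30 = (-9 - 12/5329/2604)*30 = (-9 - 12*2604/5329)*30 = (-9 - 31248/5329)*30 = -79209/5329*30 = -2376270/5329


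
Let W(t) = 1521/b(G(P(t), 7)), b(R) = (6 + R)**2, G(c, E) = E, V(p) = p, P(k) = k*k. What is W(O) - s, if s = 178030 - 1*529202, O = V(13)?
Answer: 351181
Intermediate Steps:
P(k) = k**2
O = 13
W(t) = 9 (W(t) = 1521/((6 + 7)**2) = 1521/(13**2) = 1521/169 = 1521*(1/169) = 9)
s = -351172 (s = 178030 - 529202 = -351172)
W(O) - s = 9 - 1*(-351172) = 9 + 351172 = 351181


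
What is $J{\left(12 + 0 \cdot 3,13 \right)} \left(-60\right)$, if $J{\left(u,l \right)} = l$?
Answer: $-780$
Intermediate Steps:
$J{\left(12 + 0 \cdot 3,13 \right)} \left(-60\right) = 13 \left(-60\right) = -780$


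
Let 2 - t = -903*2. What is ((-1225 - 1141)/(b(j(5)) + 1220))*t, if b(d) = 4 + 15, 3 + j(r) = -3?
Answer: -611104/177 ≈ -3452.6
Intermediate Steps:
j(r) = -6 (j(r) = -3 - 3 = -6)
b(d) = 19
t = 1808 (t = 2 - (-903)*2 = 2 - 1*(-1806) = 2 + 1806 = 1808)
((-1225 - 1141)/(b(j(5)) + 1220))*t = ((-1225 - 1141)/(19 + 1220))*1808 = -2366/1239*1808 = -2366*1/1239*1808 = -338/177*1808 = -611104/177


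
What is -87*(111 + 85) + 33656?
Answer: 16604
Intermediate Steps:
-87*(111 + 85) + 33656 = -87*196 + 33656 = -17052 + 33656 = 16604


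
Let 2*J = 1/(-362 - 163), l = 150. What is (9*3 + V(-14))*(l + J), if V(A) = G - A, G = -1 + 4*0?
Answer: 629996/105 ≈ 6000.0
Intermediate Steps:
G = -1 (G = -1 + 0 = -1)
J = -1/1050 (J = 1/(2*(-362 - 163)) = (½)/(-525) = (½)*(-1/525) = -1/1050 ≈ -0.00095238)
V(A) = -1 - A
(9*3 + V(-14))*(l + J) = (9*3 + (-1 - 1*(-14)))*(150 - 1/1050) = (27 + (-1 + 14))*(157499/1050) = (27 + 13)*(157499/1050) = 40*(157499/1050) = 629996/105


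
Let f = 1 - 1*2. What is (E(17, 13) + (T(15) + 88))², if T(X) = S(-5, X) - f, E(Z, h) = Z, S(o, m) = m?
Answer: 14641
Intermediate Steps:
f = -1 (f = 1 - 2 = -1)
T(X) = 1 + X (T(X) = X - 1*(-1) = X + 1 = 1 + X)
(E(17, 13) + (T(15) + 88))² = (17 + ((1 + 15) + 88))² = (17 + (16 + 88))² = (17 + 104)² = 121² = 14641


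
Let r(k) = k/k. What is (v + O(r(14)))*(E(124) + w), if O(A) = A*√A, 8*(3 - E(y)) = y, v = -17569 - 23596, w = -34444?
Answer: 1418367366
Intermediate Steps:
r(k) = 1
v = -41165
E(y) = 3 - y/8
O(A) = A^(3/2)
(v + O(r(14)))*(E(124) + w) = (-41165 + 1^(3/2))*((3 - ⅛*124) - 34444) = (-41165 + 1)*((3 - 31/2) - 34444) = -41164*(-25/2 - 34444) = -41164*(-68913/2) = 1418367366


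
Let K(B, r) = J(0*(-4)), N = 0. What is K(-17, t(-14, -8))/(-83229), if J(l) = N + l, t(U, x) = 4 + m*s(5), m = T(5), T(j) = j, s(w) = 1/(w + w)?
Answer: 0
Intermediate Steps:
s(w) = 1/(2*w)
m = 5
t(U, x) = 9/2 (t(U, x) = 4 + 5*((1/2)/5) = 4 + 5*((1/2)*(1/5)) = 4 + 5*(1/10) = 4 + 1/2 = 9/2)
J(l) = l (J(l) = 0 + l = l)
K(B, r) = 0 (K(B, r) = 0*(-4) = 0)
K(-17, t(-14, -8))/(-83229) = 0/(-83229) = 0*(-1/83229) = 0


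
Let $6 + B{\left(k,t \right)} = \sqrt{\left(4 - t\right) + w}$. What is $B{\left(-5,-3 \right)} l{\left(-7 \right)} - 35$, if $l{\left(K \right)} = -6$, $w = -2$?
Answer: $1 - 6 \sqrt{5} \approx -12.416$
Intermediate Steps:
$B{\left(k,t \right)} = -6 + \sqrt{2 - t}$ ($B{\left(k,t \right)} = -6 + \sqrt{\left(4 - t\right) - 2} = -6 + \sqrt{2 - t}$)
$B{\left(-5,-3 \right)} l{\left(-7 \right)} - 35 = \left(-6 + \sqrt{2 - -3}\right) \left(-6\right) - 35 = \left(-6 + \sqrt{2 + 3}\right) \left(-6\right) - 35 = \left(-6 + \sqrt{5}\right) \left(-6\right) - 35 = \left(36 - 6 \sqrt{5}\right) - 35 = 1 - 6 \sqrt{5}$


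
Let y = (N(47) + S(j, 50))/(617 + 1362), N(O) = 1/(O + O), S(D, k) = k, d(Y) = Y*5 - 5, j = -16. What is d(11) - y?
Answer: 9296599/186026 ≈ 49.975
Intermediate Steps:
d(Y) = -5 + 5*Y (d(Y) = 5*Y - 5 = -5 + 5*Y)
N(O) = 1/(2*O)
y = 4701/186026 (y = ((1/2)/47 + 50)/(617 + 1362) = ((1/2)*(1/47) + 50)/1979 = (1/94 + 50)*(1/1979) = (4701/94)*(1/1979) = 4701/186026 ≈ 0.025271)
d(11) - y = (-5 + 5*11) - 1*4701/186026 = (-5 + 55) - 4701/186026 = 50 - 4701/186026 = 9296599/186026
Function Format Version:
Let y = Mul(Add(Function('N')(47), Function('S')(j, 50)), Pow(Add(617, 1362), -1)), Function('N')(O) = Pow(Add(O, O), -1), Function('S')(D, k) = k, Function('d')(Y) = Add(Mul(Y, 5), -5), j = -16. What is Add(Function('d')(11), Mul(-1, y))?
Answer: Rational(9296599, 186026) ≈ 49.975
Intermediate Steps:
Function('d')(Y) = Add(-5, Mul(5, Y)) (Function('d')(Y) = Add(Mul(5, Y), -5) = Add(-5, Mul(5, Y)))
Function('N')(O) = Mul(Rational(1, 2), Pow(O, -1)) (Function('N')(O) = Pow(Mul(2, O), -1) = Mul(Rational(1, 2), Pow(O, -1)))
y = Rational(4701, 186026) (y = Mul(Add(Mul(Rational(1, 2), Pow(47, -1)), 50), Pow(Add(617, 1362), -1)) = Mul(Add(Mul(Rational(1, 2), Rational(1, 47)), 50), Pow(1979, -1)) = Mul(Add(Rational(1, 94), 50), Rational(1, 1979)) = Mul(Rational(4701, 94), Rational(1, 1979)) = Rational(4701, 186026) ≈ 0.025271)
Add(Function('d')(11), Mul(-1, y)) = Add(Add(-5, Mul(5, 11)), Mul(-1, Rational(4701, 186026))) = Add(Add(-5, 55), Rational(-4701, 186026)) = Add(50, Rational(-4701, 186026)) = Rational(9296599, 186026)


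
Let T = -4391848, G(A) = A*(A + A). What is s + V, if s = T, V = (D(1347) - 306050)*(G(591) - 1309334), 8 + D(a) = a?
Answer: 186104555044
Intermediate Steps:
G(A) = 2*A² (G(A) = A*(2*A) = 2*A²)
D(a) = -8 + a
V = 186108946892 (V = ((-8 + 1347) - 306050)*(2*591² - 1309334) = (1339 - 306050)*(2*349281 - 1309334) = -304711*(698562 - 1309334) = -304711*(-610772) = 186108946892)
s = -4391848
s + V = -4391848 + 186108946892 = 186104555044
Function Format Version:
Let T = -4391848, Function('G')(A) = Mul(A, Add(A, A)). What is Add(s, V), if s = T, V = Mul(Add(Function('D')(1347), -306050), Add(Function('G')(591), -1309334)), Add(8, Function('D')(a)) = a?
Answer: 186104555044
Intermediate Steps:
Function('G')(A) = Mul(2, Pow(A, 2)) (Function('G')(A) = Mul(A, Mul(2, A)) = Mul(2, Pow(A, 2)))
Function('D')(a) = Add(-8, a)
V = 186108946892 (V = Mul(Add(Add(-8, 1347), -306050), Add(Mul(2, Pow(591, 2)), -1309334)) = Mul(Add(1339, -306050), Add(Mul(2, 349281), -1309334)) = Mul(-304711, Add(698562, -1309334)) = Mul(-304711, -610772) = 186108946892)
s = -4391848
Add(s, V) = Add(-4391848, 186108946892) = 186104555044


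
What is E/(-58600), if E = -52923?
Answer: 52923/58600 ≈ 0.90312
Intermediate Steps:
E/(-58600) = -52923/(-58600) = -52923*(-1/58600) = 52923/58600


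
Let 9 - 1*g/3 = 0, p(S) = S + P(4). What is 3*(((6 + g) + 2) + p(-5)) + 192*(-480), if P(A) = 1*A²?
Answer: -92022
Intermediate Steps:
P(A) = A²
p(S) = 16 + S (p(S) = S + 4² = S + 16 = 16 + S)
g = 27 (g = 27 - 3*0 = 27 + 0 = 27)
3*(((6 + g) + 2) + p(-5)) + 192*(-480) = 3*(((6 + 27) + 2) + (16 - 5)) + 192*(-480) = 3*((33 + 2) + 11) - 92160 = 3*(35 + 11) - 92160 = 3*46 - 92160 = 138 - 92160 = -92022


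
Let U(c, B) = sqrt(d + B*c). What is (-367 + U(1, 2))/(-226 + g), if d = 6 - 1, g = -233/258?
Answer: 94686/58541 - 258*sqrt(7)/58541 ≈ 1.6058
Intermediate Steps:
g = -233/258 (g = -233*1/258 = -233/258 ≈ -0.90310)
d = 5
U(c, B) = sqrt(5 + B*c)
(-367 + U(1, 2))/(-226 + g) = (-367 + sqrt(5 + 2*1))/(-226 - 233/258) = (-367 + sqrt(5 + 2))/(-58541/258) = (-367 + sqrt(7))*(-258/58541) = 94686/58541 - 258*sqrt(7)/58541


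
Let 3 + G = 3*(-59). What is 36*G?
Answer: -6480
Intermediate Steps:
G = -180 (G = -3 + 3*(-59) = -3 - 177 = -180)
36*G = 36*(-180) = -6480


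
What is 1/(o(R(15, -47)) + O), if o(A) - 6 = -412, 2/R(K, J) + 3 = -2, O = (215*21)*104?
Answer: 1/469154 ≈ 2.1315e-6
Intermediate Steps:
O = 469560 (O = 4515*104 = 469560)
R(K, J) = -⅖ (R(K, J) = 2/(-3 - 2) = 2/(-5) = 2*(-⅕) = -⅖)
o(A) = -406 (o(A) = 6 - 412 = -406)
1/(o(R(15, -47)) + O) = 1/(-406 + 469560) = 1/469154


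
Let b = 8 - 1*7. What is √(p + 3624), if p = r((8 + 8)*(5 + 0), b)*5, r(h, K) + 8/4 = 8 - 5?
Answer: √3629 ≈ 60.241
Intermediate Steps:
b = 1 (b = 8 - 7 = 1)
r(h, K) = 1 (r(h, K) = -2 + (8 - 5) = -2 + 3 = 1)
p = 5 (p = 1*5 = 5)
√(p + 3624) = √(5 + 3624) = √3629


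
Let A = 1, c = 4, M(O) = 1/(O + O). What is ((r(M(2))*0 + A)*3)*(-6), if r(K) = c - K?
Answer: -18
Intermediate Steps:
M(O) = 1/(2*O)
r(K) = 4 - K
((r(M(2))*0 + A)*3)*(-6) = (((4 - 1/(2*2))*0 + 1)*3)*(-6) = (((4 - 1*1/4)*0 + 1)*3)*(-6) = (((4 - 1/4)*0 + 1)*3)*(-6) = (((15/4)*0 + 1)*3)*(-6) = ((0 + 1)*3)*(-6) = (1*3)*(-6) = 3*(-6) = -18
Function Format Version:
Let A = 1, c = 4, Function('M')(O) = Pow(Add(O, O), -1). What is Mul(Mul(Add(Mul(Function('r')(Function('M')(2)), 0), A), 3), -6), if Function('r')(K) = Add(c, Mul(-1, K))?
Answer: -18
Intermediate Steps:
Function('M')(O) = Mul(Rational(1, 2), Pow(O, -1)) (Function('M')(O) = Pow(Mul(2, O), -1) = Mul(Rational(1, 2), Pow(O, -1)))
Function('r')(K) = Add(4, Mul(-1, K))
Mul(Mul(Add(Mul(Function('r')(Function('M')(2)), 0), A), 3), -6) = Mul(Mul(Add(Mul(Add(4, Mul(-1, Mul(Rational(1, 2), Pow(2, -1)))), 0), 1), 3), -6) = Mul(Mul(Add(Mul(Add(4, Mul(-1, Mul(Rational(1, 2), Rational(1, 2)))), 0), 1), 3), -6) = Mul(Mul(Add(Mul(Add(4, Mul(-1, Rational(1, 4))), 0), 1), 3), -6) = Mul(Mul(Add(Mul(Add(4, Rational(-1, 4)), 0), 1), 3), -6) = Mul(Mul(Add(Mul(Rational(15, 4), 0), 1), 3), -6) = Mul(Mul(Add(0, 1), 3), -6) = Mul(Mul(1, 3), -6) = Mul(3, -6) = -18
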